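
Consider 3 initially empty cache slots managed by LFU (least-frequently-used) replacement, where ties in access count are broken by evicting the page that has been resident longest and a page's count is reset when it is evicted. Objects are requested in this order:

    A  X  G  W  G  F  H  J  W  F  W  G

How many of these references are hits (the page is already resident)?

3

A: fault, frames {A}
X: fault, frames {A,X}
G: fault, frames {A,X,G}
W: fault, evict A, frames {X,G,W}
G: hit
F: fault, evict X, frames {G,W,F}
H: fault, evict W, frames {G,F,H}
J: fault, evict F, frames {G,H,J}
W: fault, evict H, frames {G,J,W}
F: fault, evict J, frames {G,W,F}
W: hit
G: hit
Hits: 3.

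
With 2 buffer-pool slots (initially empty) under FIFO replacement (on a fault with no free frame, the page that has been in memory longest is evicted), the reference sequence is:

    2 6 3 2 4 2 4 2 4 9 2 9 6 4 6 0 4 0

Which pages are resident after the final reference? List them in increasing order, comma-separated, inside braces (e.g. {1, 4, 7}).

2 -> fault, frames (2)
6 -> fault, frames (2 6)
3 -> fault, evict 2, frames (6 3)
2 -> fault, evict 6, frames (3 2)
4 -> fault, evict 3, frames (2 4)
2 -> hit
4 -> hit
2 -> hit
4 -> hit
9 -> fault, evict 2, frames (4 9)
2 -> fault, evict 4, frames (9 2)
9 -> hit
6 -> fault, evict 9, frames (2 6)
4 -> fault, evict 2, frames (6 4)
6 -> hit
0 -> fault, evict 6, frames (4 0)
4 -> hit
0 -> hit

{0, 4}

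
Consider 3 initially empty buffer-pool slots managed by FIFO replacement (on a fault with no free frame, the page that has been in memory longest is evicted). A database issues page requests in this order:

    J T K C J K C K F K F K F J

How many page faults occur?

J -> miss, frames (J)
T -> miss, frames (J T)
K -> miss, frames (J T K)
C -> miss, evict J, frames (T K C)
J -> miss, evict T, frames (K C J)
K -> hit
C -> hit
K -> hit
F -> miss, evict K, frames (C J F)
K -> miss, evict C, frames (J F K)
F -> hit
K -> hit
F -> hit
J -> hit
Page faults: 7.

7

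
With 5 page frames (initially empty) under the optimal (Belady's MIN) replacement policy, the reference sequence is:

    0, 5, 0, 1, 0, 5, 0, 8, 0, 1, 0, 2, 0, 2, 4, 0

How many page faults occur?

6

0: miss, frames {0}
5: miss, frames {0,5}
0: hit
1: miss, frames {0,5,1}
0: hit
5: hit
0: hit
8: miss, frames {0,5,1,8}
0: hit
1: hit
0: hit
2: miss, frames {0,5,1,8,2}
0: hit
2: hit
4: miss, evict 2, frames {0,5,1,8,4}
0: hit
Page faults: 6.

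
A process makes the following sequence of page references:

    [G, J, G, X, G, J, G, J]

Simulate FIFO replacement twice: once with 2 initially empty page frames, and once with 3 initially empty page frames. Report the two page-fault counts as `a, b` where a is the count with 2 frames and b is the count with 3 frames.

5, 3

2 frames: F F . F F F . . → 5 faults.
3 frames: F F . F . . . . → 3 faults.
3 < 5: adding a frame reduced faults, as is typical.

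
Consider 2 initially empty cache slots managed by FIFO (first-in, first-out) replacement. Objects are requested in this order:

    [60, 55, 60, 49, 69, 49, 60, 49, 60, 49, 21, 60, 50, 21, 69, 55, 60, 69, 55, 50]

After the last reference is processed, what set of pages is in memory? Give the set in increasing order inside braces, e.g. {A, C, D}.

{50, 55}

60: fault, frames [60]
55: fault, frames [60, 55]
60: hit
49: fault, evict 60, frames [55, 49]
69: fault, evict 55, frames [49, 69]
49: hit
60: fault, evict 49, frames [69, 60]
49: fault, evict 69, frames [60, 49]
60: hit
49: hit
21: fault, evict 60, frames [49, 21]
60: fault, evict 49, frames [21, 60]
50: fault, evict 21, frames [60, 50]
21: fault, evict 60, frames [50, 21]
69: fault, evict 50, frames [21, 69]
55: fault, evict 21, frames [69, 55]
60: fault, evict 69, frames [55, 60]
69: fault, evict 55, frames [60, 69]
55: fault, evict 60, frames [69, 55]
50: fault, evict 69, frames [55, 50]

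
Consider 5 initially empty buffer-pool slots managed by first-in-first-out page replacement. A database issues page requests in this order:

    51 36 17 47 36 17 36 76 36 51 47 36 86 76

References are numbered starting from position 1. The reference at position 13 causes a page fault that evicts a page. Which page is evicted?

51

pos 1: 51: fault, frames {51}
pos 2: 36: fault, frames {51,36}
pos 3: 17: fault, frames {51,36,17}
pos 4: 47: fault, frames {51,36,17,47}
pos 5: 36: hit
pos 6: 17: hit
pos 7: 36: hit
pos 8: 76: fault, frames {51,36,17,47,76}
pos 9: 36: hit
pos 10: 51: hit
pos 11: 47: hit
pos 12: 36: hit
pos 13: 86: fault, evict 51, frames {36,17,47,76,86}
At position 13, page 51 is evicted.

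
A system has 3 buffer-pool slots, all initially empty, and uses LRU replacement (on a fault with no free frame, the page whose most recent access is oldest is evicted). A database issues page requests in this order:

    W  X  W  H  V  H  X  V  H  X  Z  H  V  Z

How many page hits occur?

W: miss, frames (W)
X: miss, frames (W X)
W: hit
H: miss, frames (X W H)
V: miss, evict X, frames (W H V)
H: hit
X: miss, evict W, frames (V H X)
V: hit
H: hit
X: hit
Z: miss, evict V, frames (H X Z)
H: hit
V: miss, evict X, frames (Z H V)
Z: hit
Hits: 7.

7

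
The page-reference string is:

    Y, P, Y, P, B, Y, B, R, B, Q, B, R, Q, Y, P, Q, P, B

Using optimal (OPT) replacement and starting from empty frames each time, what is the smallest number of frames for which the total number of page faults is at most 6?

f=1: 18 faults
f=2: 9 faults
f=3: 7 faults
f=4: 6 faults
f=5: 5 faults
Smallest f with faults ≤ 6 is 4.

4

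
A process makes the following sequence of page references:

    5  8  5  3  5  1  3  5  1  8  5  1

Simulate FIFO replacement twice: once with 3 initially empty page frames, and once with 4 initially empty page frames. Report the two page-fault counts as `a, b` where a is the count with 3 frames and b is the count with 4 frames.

6, 4

3 frames: F F . F . F . F . F . . → 6 faults.
4 frames: F F . F . F . . . . . . → 4 faults.
4 < 6: adding a frame reduced faults, as is typical.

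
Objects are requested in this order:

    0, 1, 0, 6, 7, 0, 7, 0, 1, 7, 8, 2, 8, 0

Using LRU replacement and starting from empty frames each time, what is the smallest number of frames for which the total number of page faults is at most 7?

4

f=1: 14 faults
f=2: 10 faults
f=3: 8 faults
f=4: 7 faults
f=5: 6 faults
f=6: 6 faults
Smallest f with faults ≤ 7 is 4.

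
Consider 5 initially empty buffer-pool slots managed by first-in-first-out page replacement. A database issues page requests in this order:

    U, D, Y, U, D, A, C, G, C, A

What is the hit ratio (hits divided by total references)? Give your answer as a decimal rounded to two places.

0.40

U: miss, frames [U]
D: miss, frames [U, D]
Y: miss, frames [U, D, Y]
U: hit
D: hit
A: miss, frames [U, D, Y, A]
C: miss, frames [U, D, Y, A, C]
G: miss, evict U, frames [D, Y, A, C, G]
C: hit
A: hit
Hits: 4 of 10 references → 4/10 = 0.4000.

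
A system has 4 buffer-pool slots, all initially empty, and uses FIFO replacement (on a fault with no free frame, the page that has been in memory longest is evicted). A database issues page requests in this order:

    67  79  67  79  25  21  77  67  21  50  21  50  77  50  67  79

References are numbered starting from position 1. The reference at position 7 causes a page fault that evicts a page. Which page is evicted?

pos 1: 67 -> miss, frames [67]
pos 2: 79 -> miss, frames [67, 79]
pos 3: 67 -> hit
pos 4: 79 -> hit
pos 5: 25 -> miss, frames [67, 79, 25]
pos 6: 21 -> miss, frames [67, 79, 25, 21]
pos 7: 77 -> miss, evict 67, frames [79, 25, 21, 77]
At position 7, page 67 is evicted.

67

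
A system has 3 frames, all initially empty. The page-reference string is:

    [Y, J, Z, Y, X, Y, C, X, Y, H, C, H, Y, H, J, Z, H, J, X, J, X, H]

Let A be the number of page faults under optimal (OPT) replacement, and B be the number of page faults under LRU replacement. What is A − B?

Under OPT: F F F . F . F . . F . . . . F F . . F . . . → 9 faults.
Under LRU: F F F . F . F . . F F . . . F F . . F . . . → 10 faults.
A − B = 9 − 10 = -1.

-1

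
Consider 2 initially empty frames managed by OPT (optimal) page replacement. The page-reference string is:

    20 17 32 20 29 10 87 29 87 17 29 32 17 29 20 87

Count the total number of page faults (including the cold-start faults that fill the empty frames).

20 → fault, frames (20)
17 → fault, frames (20 17)
32 → fault, evict 17, frames (20 32)
20 → hit
29 → fault, evict 20, frames (32 29)
10 → fault, evict 32, frames (29 10)
87 → fault, evict 10, frames (29 87)
29 → hit
87 → hit
17 → fault, evict 87, frames (29 17)
29 → hit
32 → fault, evict 29, frames (17 32)
17 → hit
29 → fault, evict 32, frames (17 29)
20 → fault, evict 29, frames (17 20)
87 → fault, evict 20, frames (17 87)
Page faults: 11.

11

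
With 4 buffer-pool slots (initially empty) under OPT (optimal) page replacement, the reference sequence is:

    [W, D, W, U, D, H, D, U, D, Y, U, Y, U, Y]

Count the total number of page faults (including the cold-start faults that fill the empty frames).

5

W: miss, frames [W]
D: miss, frames [W, D]
W: hit
U: miss, frames [W, D, U]
D: hit
H: miss, frames [W, D, U, H]
D: hit
U: hit
D: hit
Y: miss, evict H, frames [W, D, U, Y]
U: hit
Y: hit
U: hit
Y: hit
Page faults: 5.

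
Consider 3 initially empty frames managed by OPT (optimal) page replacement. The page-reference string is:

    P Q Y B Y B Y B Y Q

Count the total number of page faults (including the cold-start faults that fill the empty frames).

4

P: fault, frames {P}
Q: fault, frames {P,Q}
Y: fault, frames {P,Q,Y}
B: fault, evict P, frames {Q,Y,B}
Y: hit
B: hit
Y: hit
B: hit
Y: hit
Q: hit
Page faults: 4.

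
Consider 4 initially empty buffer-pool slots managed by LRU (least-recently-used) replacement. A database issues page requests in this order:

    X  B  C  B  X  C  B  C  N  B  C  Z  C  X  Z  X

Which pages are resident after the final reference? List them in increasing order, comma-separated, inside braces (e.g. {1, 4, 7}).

X: miss, frames [X]
B: miss, frames [X, B]
C: miss, frames [X, B, C]
B: hit
X: hit
C: hit
B: hit
C: hit
N: miss, frames [X, B, C, N]
B: hit
C: hit
Z: miss, evict X, frames [N, B, C, Z]
C: hit
X: miss, evict N, frames [B, Z, C, X]
Z: hit
X: hit

{B, C, X, Z}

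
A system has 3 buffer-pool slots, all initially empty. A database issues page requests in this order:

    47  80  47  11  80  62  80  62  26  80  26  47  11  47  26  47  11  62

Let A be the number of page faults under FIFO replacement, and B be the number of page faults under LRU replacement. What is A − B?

Under FIFO: F F . F . F . . F F . F F . F . . F → 10 faults.
Under LRU: F F . F . F . . F . . F F . . . . F → 8 faults.
A − B = 10 − 8 = 2.

2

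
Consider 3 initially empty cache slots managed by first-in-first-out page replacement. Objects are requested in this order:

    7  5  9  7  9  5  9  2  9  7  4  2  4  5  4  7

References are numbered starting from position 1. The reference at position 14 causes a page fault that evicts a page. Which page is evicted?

pos 1: 7 -> fault, frames (7)
pos 2: 5 -> fault, frames (7 5)
pos 3: 9 -> fault, frames (7 5 9)
pos 4: 7 -> hit
pos 5: 9 -> hit
pos 6: 5 -> hit
pos 7: 9 -> hit
pos 8: 2 -> fault, evict 7, frames (5 9 2)
pos 9: 9 -> hit
pos 10: 7 -> fault, evict 5, frames (9 2 7)
pos 11: 4 -> fault, evict 9, frames (2 7 4)
pos 12: 2 -> hit
pos 13: 4 -> hit
pos 14: 5 -> fault, evict 2, frames (7 4 5)
At position 14, page 2 is evicted.

2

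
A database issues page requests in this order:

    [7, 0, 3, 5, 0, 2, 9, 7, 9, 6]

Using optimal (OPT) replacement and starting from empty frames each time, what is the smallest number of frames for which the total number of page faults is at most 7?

f=1: 10 faults
f=2: 8 faults
f=3: 7 faults
f=4: 7 faults
f=5: 7 faults
f=6: 7 faults
f=7: 7 faults
Smallest f with faults ≤ 7 is 3.

3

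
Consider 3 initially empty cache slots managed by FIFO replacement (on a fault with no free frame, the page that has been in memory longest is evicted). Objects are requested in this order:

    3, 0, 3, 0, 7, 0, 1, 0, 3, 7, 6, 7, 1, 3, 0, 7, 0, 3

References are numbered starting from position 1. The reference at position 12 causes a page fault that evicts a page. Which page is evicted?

pos 1: 3: fault, frames (3)
pos 2: 0: fault, frames (3 0)
pos 3: 3: hit
pos 4: 0: hit
pos 5: 7: fault, frames (3 0 7)
pos 6: 0: hit
pos 7: 1: fault, evict 3, frames (0 7 1)
pos 8: 0: hit
pos 9: 3: fault, evict 0, frames (7 1 3)
pos 10: 7: hit
pos 11: 6: fault, evict 7, frames (1 3 6)
pos 12: 7: fault, evict 1, frames (3 6 7)
At position 12, page 1 is evicted.

1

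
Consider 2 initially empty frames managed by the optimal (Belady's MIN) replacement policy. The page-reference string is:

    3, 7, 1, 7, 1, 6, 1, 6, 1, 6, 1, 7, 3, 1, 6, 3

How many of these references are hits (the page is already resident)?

3: fault, frames (3)
7: fault, frames (3 7)
1: fault, evict 3, frames (7 1)
7: hit
1: hit
6: fault, evict 7, frames (1 6)
1: hit
6: hit
1: hit
6: hit
1: hit
7: fault, evict 6, frames (1 7)
3: fault, evict 7, frames (1 3)
1: hit
6: fault, evict 1, frames (3 6)
3: hit
Hits: 9.

9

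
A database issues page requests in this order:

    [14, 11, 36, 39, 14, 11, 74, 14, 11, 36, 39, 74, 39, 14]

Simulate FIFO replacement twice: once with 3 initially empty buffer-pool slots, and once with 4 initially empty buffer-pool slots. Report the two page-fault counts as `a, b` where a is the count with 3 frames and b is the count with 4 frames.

3 frames: F F F F F F F . . F F . . F → 10 faults.
4 frames: F F F F . . F F F F F F . F → 11 faults.
11 > 10: adding a frame increased faults — Belady's anomaly.

10, 11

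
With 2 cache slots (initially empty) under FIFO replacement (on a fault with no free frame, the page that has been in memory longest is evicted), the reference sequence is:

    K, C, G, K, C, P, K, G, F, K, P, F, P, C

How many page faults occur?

K -> miss, frames {K}
C -> miss, frames {K,C}
G -> miss, evict K, frames {C,G}
K -> miss, evict C, frames {G,K}
C -> miss, evict G, frames {K,C}
P -> miss, evict K, frames {C,P}
K -> miss, evict C, frames {P,K}
G -> miss, evict P, frames {K,G}
F -> miss, evict K, frames {G,F}
K -> miss, evict G, frames {F,K}
P -> miss, evict F, frames {K,P}
F -> miss, evict K, frames {P,F}
P -> hit
C -> miss, evict P, frames {F,C}
Page faults: 13.

13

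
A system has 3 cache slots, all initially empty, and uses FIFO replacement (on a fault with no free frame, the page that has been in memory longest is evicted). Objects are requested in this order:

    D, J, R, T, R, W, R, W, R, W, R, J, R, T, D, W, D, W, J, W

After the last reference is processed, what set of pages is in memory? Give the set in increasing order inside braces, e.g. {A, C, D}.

{D, J, W}

D → miss, frames (D)
J → miss, frames (D J)
R → miss, frames (D J R)
T → miss, evict D, frames (J R T)
R → hit
W → miss, evict J, frames (R T W)
R → hit
W → hit
R → hit
W → hit
R → hit
J → miss, evict R, frames (T W J)
R → miss, evict T, frames (W J R)
T → miss, evict W, frames (J R T)
D → miss, evict J, frames (R T D)
W → miss, evict R, frames (T D W)
D → hit
W → hit
J → miss, evict T, frames (D W J)
W → hit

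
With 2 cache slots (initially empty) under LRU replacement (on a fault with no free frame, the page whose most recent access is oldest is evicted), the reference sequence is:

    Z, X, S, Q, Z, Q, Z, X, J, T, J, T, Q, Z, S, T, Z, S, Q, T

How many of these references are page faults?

16

Z → fault, frames {Z}
X → fault, frames {Z,X}
S → fault, evict Z, frames {X,S}
Q → fault, evict X, frames {S,Q}
Z → fault, evict S, frames {Q,Z}
Q → hit
Z → hit
X → fault, evict Q, frames {Z,X}
J → fault, evict Z, frames {X,J}
T → fault, evict X, frames {J,T}
J → hit
T → hit
Q → fault, evict J, frames {T,Q}
Z → fault, evict T, frames {Q,Z}
S → fault, evict Q, frames {Z,S}
T → fault, evict Z, frames {S,T}
Z → fault, evict S, frames {T,Z}
S → fault, evict T, frames {Z,S}
Q → fault, evict Z, frames {S,Q}
T → fault, evict S, frames {Q,T}
Page faults: 16.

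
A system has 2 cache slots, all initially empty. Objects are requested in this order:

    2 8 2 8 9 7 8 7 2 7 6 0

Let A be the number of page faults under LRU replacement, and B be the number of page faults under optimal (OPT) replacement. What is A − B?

1

Under LRU: F F . . F F F . F . F F → 8 faults.
Under OPT: F F . . F F . . F . F F → 7 faults.
A − B = 8 − 7 = 1.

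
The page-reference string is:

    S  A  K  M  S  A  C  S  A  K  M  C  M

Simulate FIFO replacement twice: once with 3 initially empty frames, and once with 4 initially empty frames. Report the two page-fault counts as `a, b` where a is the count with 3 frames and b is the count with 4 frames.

9, 10

3 frames: F F F F F F F . . F F . . → 9 faults.
4 frames: F F F F . . F F F F F F . → 10 faults.
10 > 9: adding a frame increased faults — Belady's anomaly.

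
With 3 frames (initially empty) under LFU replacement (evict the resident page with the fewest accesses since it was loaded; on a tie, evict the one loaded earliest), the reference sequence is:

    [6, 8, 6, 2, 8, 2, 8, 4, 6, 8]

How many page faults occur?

6 → miss, frames [6]
8 → miss, frames [6, 8]
6 → hit
2 → miss, frames [6, 8, 2]
8 → hit
2 → hit
8 → hit
4 → miss, evict 6, frames [8, 2, 4]
6 → miss, evict 4, frames [8, 2, 6]
8 → hit
Page faults: 5.

5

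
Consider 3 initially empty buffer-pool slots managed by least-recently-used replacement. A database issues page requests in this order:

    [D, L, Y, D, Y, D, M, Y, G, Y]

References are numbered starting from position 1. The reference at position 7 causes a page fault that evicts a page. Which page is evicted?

pos 1: D -> miss, frames (D)
pos 2: L -> miss, frames (D L)
pos 3: Y -> miss, frames (D L Y)
pos 4: D -> hit
pos 5: Y -> hit
pos 6: D -> hit
pos 7: M -> miss, evict L, frames (Y D M)
At position 7, page L is evicted.

L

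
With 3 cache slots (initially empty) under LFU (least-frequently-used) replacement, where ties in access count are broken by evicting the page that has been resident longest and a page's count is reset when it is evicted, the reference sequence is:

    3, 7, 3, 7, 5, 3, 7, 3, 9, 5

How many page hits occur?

5

3 → fault, frames {3}
7 → fault, frames {3,7}
3 → hit
7 → hit
5 → fault, frames {3,7,5}
3 → hit
7 → hit
3 → hit
9 → fault, evict 5, frames {3,7,9}
5 → fault, evict 9, frames {3,7,5}
Hits: 5.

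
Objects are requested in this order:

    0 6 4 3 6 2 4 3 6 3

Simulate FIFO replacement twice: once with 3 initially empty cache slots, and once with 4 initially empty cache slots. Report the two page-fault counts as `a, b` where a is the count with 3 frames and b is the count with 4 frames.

3 frames: F F F F . F . . F . → 6 faults.
4 frames: F F F F . F . . . . → 5 faults.
5 < 6: adding a frame reduced faults, as is typical.

6, 5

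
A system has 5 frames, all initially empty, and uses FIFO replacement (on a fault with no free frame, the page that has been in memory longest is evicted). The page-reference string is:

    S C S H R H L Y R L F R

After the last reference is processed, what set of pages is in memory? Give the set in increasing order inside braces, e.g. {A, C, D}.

{F, H, L, R, Y}

S → fault, frames [S]
C → fault, frames [S, C]
S → hit
H → fault, frames [S, C, H]
R → fault, frames [S, C, H, R]
H → hit
L → fault, frames [S, C, H, R, L]
Y → fault, evict S, frames [C, H, R, L, Y]
R → hit
L → hit
F → fault, evict C, frames [H, R, L, Y, F]
R → hit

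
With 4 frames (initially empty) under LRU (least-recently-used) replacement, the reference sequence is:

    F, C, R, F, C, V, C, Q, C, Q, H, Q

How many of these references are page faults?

6

F → fault, frames (F)
C → fault, frames (F C)
R → fault, frames (F C R)
F → hit
C → hit
V → fault, frames (R F C V)
C → hit
Q → fault, evict R, frames (F V C Q)
C → hit
Q → hit
H → fault, evict F, frames (V C Q H)
Q → hit
Page faults: 6.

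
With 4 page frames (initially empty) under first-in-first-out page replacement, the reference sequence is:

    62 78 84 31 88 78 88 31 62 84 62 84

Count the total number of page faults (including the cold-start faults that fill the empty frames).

62: miss, frames {62}
78: miss, frames {62,78}
84: miss, frames {62,78,84}
31: miss, frames {62,78,84,31}
88: miss, evict 62, frames {78,84,31,88}
78: hit
88: hit
31: hit
62: miss, evict 78, frames {84,31,88,62}
84: hit
62: hit
84: hit
Page faults: 6.

6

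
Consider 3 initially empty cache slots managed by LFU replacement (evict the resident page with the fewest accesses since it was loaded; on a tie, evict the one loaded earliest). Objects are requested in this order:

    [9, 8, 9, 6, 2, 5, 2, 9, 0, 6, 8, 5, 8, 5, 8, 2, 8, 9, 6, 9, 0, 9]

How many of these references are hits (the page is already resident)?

9: fault, frames [9]
8: fault, frames [9, 8]
9: hit
6: fault, frames [9, 8, 6]
2: fault, evict 8, frames [9, 6, 2]
5: fault, evict 6, frames [9, 2, 5]
2: hit
9: hit
0: fault, evict 5, frames [9, 2, 0]
6: fault, evict 0, frames [9, 2, 6]
8: fault, evict 6, frames [9, 2, 8]
5: fault, evict 8, frames [9, 2, 5]
8: fault, evict 5, frames [9, 2, 8]
5: fault, evict 8, frames [9, 2, 5]
8: fault, evict 5, frames [9, 2, 8]
2: hit
8: hit
9: hit
6: fault, evict 8, frames [9, 2, 6]
9: hit
0: fault, evict 6, frames [9, 2, 0]
9: hit
Hits: 8.

8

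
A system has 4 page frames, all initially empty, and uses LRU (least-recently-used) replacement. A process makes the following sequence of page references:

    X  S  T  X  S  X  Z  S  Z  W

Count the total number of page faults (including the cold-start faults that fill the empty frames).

X -> fault, frames (X)
S -> fault, frames (X S)
T -> fault, frames (X S T)
X -> hit
S -> hit
X -> hit
Z -> fault, frames (T S X Z)
S -> hit
Z -> hit
W -> fault, evict T, frames (X S Z W)
Page faults: 5.

5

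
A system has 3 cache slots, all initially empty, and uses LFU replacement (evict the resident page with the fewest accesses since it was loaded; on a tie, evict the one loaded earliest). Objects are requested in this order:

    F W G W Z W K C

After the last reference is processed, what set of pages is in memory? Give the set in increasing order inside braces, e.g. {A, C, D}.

{C, K, W}

F: miss, frames [F]
W: miss, frames [F, W]
G: miss, frames [F, W, G]
W: hit
Z: miss, evict F, frames [W, G, Z]
W: hit
K: miss, evict G, frames [W, Z, K]
C: miss, evict Z, frames [W, K, C]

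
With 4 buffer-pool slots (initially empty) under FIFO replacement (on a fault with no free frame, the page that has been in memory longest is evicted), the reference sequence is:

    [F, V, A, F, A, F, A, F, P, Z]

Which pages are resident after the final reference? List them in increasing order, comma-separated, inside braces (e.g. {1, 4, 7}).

{A, P, V, Z}

F: miss, frames (F)
V: miss, frames (F V)
A: miss, frames (F V A)
F: hit
A: hit
F: hit
A: hit
F: hit
P: miss, frames (F V A P)
Z: miss, evict F, frames (V A P Z)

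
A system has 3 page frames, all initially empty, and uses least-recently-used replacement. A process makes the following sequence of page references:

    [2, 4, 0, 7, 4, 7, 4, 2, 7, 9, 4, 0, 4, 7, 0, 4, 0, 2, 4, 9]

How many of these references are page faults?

11

2 -> miss, frames (2)
4 -> miss, frames (2 4)
0 -> miss, frames (2 4 0)
7 -> miss, evict 2, frames (4 0 7)
4 -> hit
7 -> hit
4 -> hit
2 -> miss, evict 0, frames (7 4 2)
7 -> hit
9 -> miss, evict 4, frames (2 7 9)
4 -> miss, evict 2, frames (7 9 4)
0 -> miss, evict 7, frames (9 4 0)
4 -> hit
7 -> miss, evict 9, frames (0 4 7)
0 -> hit
4 -> hit
0 -> hit
2 -> miss, evict 7, frames (4 0 2)
4 -> hit
9 -> miss, evict 0, frames (2 4 9)
Page faults: 11.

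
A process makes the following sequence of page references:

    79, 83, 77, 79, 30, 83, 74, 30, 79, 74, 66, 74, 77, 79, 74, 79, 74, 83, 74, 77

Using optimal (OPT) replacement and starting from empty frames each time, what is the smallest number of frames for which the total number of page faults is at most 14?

2

f=1: 20 faults
f=2: 12 faults
f=3: 8 faults
f=4: 7 faults
f=5: 6 faults
f=6: 6 faults
Smallest f with faults ≤ 14 is 2.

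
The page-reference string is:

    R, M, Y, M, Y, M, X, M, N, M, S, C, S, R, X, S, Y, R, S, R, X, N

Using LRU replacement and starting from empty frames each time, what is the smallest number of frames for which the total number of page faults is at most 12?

f=1: 22 faults
f=2: 15 faults
f=3: 13 faults
f=4: 11 faults
f=5: 11 faults
f=6: 10 faults
f=7: 7 faults
Smallest f with faults ≤ 12 is 4.

4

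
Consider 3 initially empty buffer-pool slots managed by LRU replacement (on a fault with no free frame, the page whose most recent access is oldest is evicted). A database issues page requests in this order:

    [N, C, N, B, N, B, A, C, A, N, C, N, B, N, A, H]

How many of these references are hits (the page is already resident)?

7

N → fault, frames {N}
C → fault, frames {N,C}
N → hit
B → fault, frames {C,N,B}
N → hit
B → hit
A → fault, evict C, frames {N,B,A}
C → fault, evict N, frames {B,A,C}
A → hit
N → fault, evict B, frames {C,A,N}
C → hit
N → hit
B → fault, evict A, frames {C,N,B}
N → hit
A → fault, evict C, frames {B,N,A}
H → fault, evict B, frames {N,A,H}
Hits: 7.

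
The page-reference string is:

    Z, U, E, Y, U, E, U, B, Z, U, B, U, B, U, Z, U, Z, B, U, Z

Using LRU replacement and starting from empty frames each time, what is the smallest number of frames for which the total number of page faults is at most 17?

f=1: 20 faults
f=2: 14 faults
f=3: 6 faults
f=4: 6 faults
f=5: 5 faults
Smallest f with faults ≤ 17 is 2.

2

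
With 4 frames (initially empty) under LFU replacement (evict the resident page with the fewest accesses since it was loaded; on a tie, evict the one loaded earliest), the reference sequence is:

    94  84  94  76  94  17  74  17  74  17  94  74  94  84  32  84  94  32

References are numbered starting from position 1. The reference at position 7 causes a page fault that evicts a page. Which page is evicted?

pos 1: 94 -> fault, frames {94}
pos 2: 84 -> fault, frames {94,84}
pos 3: 94 -> hit
pos 4: 76 -> fault, frames {94,84,76}
pos 5: 94 -> hit
pos 6: 17 -> fault, frames {94,84,76,17}
pos 7: 74 -> fault, evict 84, frames {94,76,17,74}
At position 7, page 84 is evicted.

84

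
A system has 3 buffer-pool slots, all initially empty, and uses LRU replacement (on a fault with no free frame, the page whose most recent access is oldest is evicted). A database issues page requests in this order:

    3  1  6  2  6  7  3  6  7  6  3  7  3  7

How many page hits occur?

8

3: fault, frames (3)
1: fault, frames (3 1)
6: fault, frames (3 1 6)
2: fault, evict 3, frames (1 6 2)
6: hit
7: fault, evict 1, frames (2 6 7)
3: fault, evict 2, frames (6 7 3)
6: hit
7: hit
6: hit
3: hit
7: hit
3: hit
7: hit
Hits: 8.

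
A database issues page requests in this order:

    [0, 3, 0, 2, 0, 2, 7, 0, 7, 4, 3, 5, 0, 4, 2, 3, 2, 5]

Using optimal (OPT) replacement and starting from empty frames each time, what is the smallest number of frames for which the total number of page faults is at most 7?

f=1: 18 faults
f=2: 11 faults
f=3: 8 faults
f=4: 7 faults
f=5: 6 faults
f=6: 6 faults
Smallest f with faults ≤ 7 is 4.

4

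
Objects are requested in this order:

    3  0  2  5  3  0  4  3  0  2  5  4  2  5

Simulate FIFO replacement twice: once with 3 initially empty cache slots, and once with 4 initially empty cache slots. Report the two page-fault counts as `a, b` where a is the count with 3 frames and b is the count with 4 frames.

3 frames: F F F F F F F . . F F . . . → 9 faults.
4 frames: F F F F . . F F F F F F . . → 10 faults.
10 > 9: adding a frame increased faults — Belady's anomaly.

9, 10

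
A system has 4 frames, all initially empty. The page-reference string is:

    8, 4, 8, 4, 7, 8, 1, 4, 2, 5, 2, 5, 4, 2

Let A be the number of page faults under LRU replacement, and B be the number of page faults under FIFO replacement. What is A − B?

Under LRU: F F . . F . F . F F . . . . → 6 faults.
Under FIFO: F F . . F . F . F F . . F . → 7 faults.
A − B = 6 − 7 = -1.

-1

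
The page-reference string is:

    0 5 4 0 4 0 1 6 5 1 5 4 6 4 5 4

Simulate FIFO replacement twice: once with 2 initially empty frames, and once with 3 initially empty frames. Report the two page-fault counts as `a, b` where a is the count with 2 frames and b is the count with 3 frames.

12, 7

2 frames: F F F F . . F F F F . F F . F F → 12 faults.
3 frames: F F F . . . F F F . . F . . . . → 7 faults.
7 < 12: adding a frame reduced faults, as is typical.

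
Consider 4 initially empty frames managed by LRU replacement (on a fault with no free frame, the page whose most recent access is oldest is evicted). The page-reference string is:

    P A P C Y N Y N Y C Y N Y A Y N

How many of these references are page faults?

6

P: miss, frames {P}
A: miss, frames {P,A}
P: hit
C: miss, frames {A,P,C}
Y: miss, frames {A,P,C,Y}
N: miss, evict A, frames {P,C,Y,N}
Y: hit
N: hit
Y: hit
C: hit
Y: hit
N: hit
Y: hit
A: miss, evict P, frames {C,N,Y,A}
Y: hit
N: hit
Page faults: 6.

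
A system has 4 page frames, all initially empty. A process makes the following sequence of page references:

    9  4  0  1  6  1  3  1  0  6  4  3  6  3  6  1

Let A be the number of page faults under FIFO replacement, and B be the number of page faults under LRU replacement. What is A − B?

Under FIFO: F F F F F . F . . . F . . . . . → 7 faults.
Under LRU: F F F F F . F . . . F F . . . F → 9 faults.
A − B = 7 − 9 = -2.

-2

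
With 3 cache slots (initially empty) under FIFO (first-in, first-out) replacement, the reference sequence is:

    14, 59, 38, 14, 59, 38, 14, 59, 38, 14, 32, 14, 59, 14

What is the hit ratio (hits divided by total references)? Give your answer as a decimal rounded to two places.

0.57

14: fault, frames {14}
59: fault, frames {14,59}
38: fault, frames {14,59,38}
14: hit
59: hit
38: hit
14: hit
59: hit
38: hit
14: hit
32: fault, evict 14, frames {59,38,32}
14: fault, evict 59, frames {38,32,14}
59: fault, evict 38, frames {32,14,59}
14: hit
Hits: 8 of 14 references → 8/14 = 0.5714.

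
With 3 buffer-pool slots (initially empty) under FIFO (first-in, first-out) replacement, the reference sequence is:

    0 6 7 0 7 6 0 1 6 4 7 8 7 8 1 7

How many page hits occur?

0: fault, frames [0]
6: fault, frames [0, 6]
7: fault, frames [0, 6, 7]
0: hit
7: hit
6: hit
0: hit
1: fault, evict 0, frames [6, 7, 1]
6: hit
4: fault, evict 6, frames [7, 1, 4]
7: hit
8: fault, evict 7, frames [1, 4, 8]
7: fault, evict 1, frames [4, 8, 7]
8: hit
1: fault, evict 4, frames [8, 7, 1]
7: hit
Hits: 8.

8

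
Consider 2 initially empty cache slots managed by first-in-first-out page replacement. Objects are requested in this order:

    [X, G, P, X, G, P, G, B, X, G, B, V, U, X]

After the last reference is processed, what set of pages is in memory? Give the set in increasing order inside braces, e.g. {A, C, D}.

{U, X}

X: miss, frames (X)
G: miss, frames (X G)
P: miss, evict X, frames (G P)
X: miss, evict G, frames (P X)
G: miss, evict P, frames (X G)
P: miss, evict X, frames (G P)
G: hit
B: miss, evict G, frames (P B)
X: miss, evict P, frames (B X)
G: miss, evict B, frames (X G)
B: miss, evict X, frames (G B)
V: miss, evict G, frames (B V)
U: miss, evict B, frames (V U)
X: miss, evict V, frames (U X)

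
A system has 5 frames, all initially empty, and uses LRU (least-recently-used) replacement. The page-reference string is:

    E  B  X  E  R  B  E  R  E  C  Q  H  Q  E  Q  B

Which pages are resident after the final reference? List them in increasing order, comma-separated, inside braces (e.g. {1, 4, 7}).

{B, C, E, H, Q}

E → miss, frames (E)
B → miss, frames (E B)
X → miss, frames (E B X)
E → hit
R → miss, frames (B X E R)
B → hit
E → hit
R → hit
E → hit
C → miss, frames (X B R E C)
Q → miss, evict X, frames (B R E C Q)
H → miss, evict B, frames (R E C Q H)
Q → hit
E → hit
Q → hit
B → miss, evict R, frames (C H E Q B)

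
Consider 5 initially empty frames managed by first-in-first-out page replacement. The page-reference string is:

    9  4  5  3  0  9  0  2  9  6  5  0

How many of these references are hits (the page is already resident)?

3

9: miss, frames (9)
4: miss, frames (9 4)
5: miss, frames (9 4 5)
3: miss, frames (9 4 5 3)
0: miss, frames (9 4 5 3 0)
9: hit
0: hit
2: miss, evict 9, frames (4 5 3 0 2)
9: miss, evict 4, frames (5 3 0 2 9)
6: miss, evict 5, frames (3 0 2 9 6)
5: miss, evict 3, frames (0 2 9 6 5)
0: hit
Hits: 3.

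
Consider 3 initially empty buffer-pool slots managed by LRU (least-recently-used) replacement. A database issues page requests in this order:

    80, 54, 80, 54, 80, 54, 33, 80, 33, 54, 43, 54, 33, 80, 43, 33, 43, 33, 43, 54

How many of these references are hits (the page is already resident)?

13

80: miss, frames [80]
54: miss, frames [80, 54]
80: hit
54: hit
80: hit
54: hit
33: miss, frames [80, 54, 33]
80: hit
33: hit
54: hit
43: miss, evict 80, frames [33, 54, 43]
54: hit
33: hit
80: miss, evict 43, frames [54, 33, 80]
43: miss, evict 54, frames [33, 80, 43]
33: hit
43: hit
33: hit
43: hit
54: miss, evict 80, frames [33, 43, 54]
Hits: 13.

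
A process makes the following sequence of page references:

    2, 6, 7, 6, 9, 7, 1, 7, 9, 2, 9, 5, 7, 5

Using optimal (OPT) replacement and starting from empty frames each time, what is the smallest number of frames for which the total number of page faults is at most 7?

f=1: 14 faults
f=2: 9 faults
f=3: 7 faults
f=4: 6 faults
f=5: 6 faults
f=6: 6 faults
Smallest f with faults ≤ 7 is 3.

3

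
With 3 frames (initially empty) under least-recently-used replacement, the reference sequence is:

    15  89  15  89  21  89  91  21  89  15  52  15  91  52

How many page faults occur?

7

15 → fault, frames {15}
89 → fault, frames {15,89}
15 → hit
89 → hit
21 → fault, frames {15,89,21}
89 → hit
91 → fault, evict 15, frames {21,89,91}
21 → hit
89 → hit
15 → fault, evict 91, frames {21,89,15}
52 → fault, evict 21, frames {89,15,52}
15 → hit
91 → fault, evict 89, frames {52,15,91}
52 → hit
Page faults: 7.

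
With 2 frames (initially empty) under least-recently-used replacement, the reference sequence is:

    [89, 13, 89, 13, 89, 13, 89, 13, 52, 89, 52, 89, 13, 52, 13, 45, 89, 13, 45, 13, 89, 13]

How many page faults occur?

11

89 → miss, frames {89}
13 → miss, frames {89,13}
89 → hit
13 → hit
89 → hit
13 → hit
89 → hit
13 → hit
52 → miss, evict 89, frames {13,52}
89 → miss, evict 13, frames {52,89}
52 → hit
89 → hit
13 → miss, evict 52, frames {89,13}
52 → miss, evict 89, frames {13,52}
13 → hit
45 → miss, evict 52, frames {13,45}
89 → miss, evict 13, frames {45,89}
13 → miss, evict 45, frames {89,13}
45 → miss, evict 89, frames {13,45}
13 → hit
89 → miss, evict 45, frames {13,89}
13 → hit
Page faults: 11.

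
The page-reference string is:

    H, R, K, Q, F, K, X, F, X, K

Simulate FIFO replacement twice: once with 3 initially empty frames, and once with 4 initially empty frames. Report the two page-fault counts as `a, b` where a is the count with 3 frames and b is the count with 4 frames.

3 frames: F F F F F . F . . F → 7 faults.
4 frames: F F F F F . F . . . → 6 faults.
6 < 7: adding a frame reduced faults, as is typical.

7, 6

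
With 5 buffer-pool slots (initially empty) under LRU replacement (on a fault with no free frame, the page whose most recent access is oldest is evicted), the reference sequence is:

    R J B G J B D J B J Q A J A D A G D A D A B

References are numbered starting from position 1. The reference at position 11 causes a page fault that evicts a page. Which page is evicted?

R

pos 1: R -> fault, frames (R)
pos 2: J -> fault, frames (R J)
pos 3: B -> fault, frames (R J B)
pos 4: G -> fault, frames (R J B G)
pos 5: J -> hit
pos 6: B -> hit
pos 7: D -> fault, frames (R G J B D)
pos 8: J -> hit
pos 9: B -> hit
pos 10: J -> hit
pos 11: Q -> fault, evict R, frames (G D B J Q)
At position 11, page R is evicted.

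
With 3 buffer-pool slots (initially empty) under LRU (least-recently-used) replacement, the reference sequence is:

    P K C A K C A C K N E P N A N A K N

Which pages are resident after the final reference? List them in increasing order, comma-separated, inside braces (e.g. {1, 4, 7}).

P -> miss, frames {P}
K -> miss, frames {P,K}
C -> miss, frames {P,K,C}
A -> miss, evict P, frames {K,C,A}
K -> hit
C -> hit
A -> hit
C -> hit
K -> hit
N -> miss, evict A, frames {C,K,N}
E -> miss, evict C, frames {K,N,E}
P -> miss, evict K, frames {N,E,P}
N -> hit
A -> miss, evict E, frames {P,N,A}
N -> hit
A -> hit
K -> miss, evict P, frames {N,A,K}
N -> hit

{A, K, N}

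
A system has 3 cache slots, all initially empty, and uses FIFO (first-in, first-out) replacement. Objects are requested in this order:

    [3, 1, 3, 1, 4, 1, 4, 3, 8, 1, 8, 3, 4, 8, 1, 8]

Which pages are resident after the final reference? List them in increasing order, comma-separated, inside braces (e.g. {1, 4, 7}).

{1, 3, 8}

3 -> fault, frames (3)
1 -> fault, frames (3 1)
3 -> hit
1 -> hit
4 -> fault, frames (3 1 4)
1 -> hit
4 -> hit
3 -> hit
8 -> fault, evict 3, frames (1 4 8)
1 -> hit
8 -> hit
3 -> fault, evict 1, frames (4 8 3)
4 -> hit
8 -> hit
1 -> fault, evict 4, frames (8 3 1)
8 -> hit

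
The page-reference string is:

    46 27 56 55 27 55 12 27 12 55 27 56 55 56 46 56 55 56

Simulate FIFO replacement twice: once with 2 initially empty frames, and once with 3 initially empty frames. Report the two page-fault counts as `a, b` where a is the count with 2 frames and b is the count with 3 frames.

13, 9

2 frames: F F F F F . F . . F F F F . F F F . → 13 faults.
3 frames: F F F F . . F F . . . F F . F . . . → 9 faults.
9 < 13: adding a frame reduced faults, as is typical.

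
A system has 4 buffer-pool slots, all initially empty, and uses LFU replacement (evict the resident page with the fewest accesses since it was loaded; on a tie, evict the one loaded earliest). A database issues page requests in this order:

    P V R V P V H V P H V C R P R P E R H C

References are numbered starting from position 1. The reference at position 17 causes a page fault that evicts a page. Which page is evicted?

pos 1: P → fault, frames [P]
pos 2: V → fault, frames [P, V]
pos 3: R → fault, frames [P, V, R]
pos 4: V → hit
pos 5: P → hit
pos 6: V → hit
pos 7: H → fault, frames [P, V, R, H]
pos 8: V → hit
pos 9: P → hit
pos 10: H → hit
pos 11: V → hit
pos 12: C → fault, evict R, frames [P, V, H, C]
pos 13: R → fault, evict C, frames [P, V, H, R]
pos 14: P → hit
pos 15: R → hit
pos 16: P → hit
pos 17: E → fault, evict H, frames [P, V, R, E]
At position 17, page H is evicted.

H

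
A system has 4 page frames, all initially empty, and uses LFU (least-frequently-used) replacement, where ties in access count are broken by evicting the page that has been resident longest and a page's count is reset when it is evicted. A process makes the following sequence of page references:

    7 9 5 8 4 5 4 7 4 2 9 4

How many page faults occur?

7 -> fault, frames (7)
9 -> fault, frames (7 9)
5 -> fault, frames (7 9 5)
8 -> fault, frames (7 9 5 8)
4 -> fault, evict 7, frames (9 5 8 4)
5 -> hit
4 -> hit
7 -> fault, evict 9, frames (5 8 4 7)
4 -> hit
2 -> fault, evict 8, frames (5 4 7 2)
9 -> fault, evict 7, frames (5 4 2 9)
4 -> hit
Page faults: 8.

8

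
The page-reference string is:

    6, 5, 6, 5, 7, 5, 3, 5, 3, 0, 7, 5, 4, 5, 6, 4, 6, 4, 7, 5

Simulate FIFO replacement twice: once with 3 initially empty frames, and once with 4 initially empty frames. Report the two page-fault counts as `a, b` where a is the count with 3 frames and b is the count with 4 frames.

10, 9

3 frames: F F . . F . F . . F . F F . F . . . F F → 10 faults.
4 frames: F F . . F . F . . F . . F F F . . . F . → 9 faults.
9 < 10: adding a frame reduced faults, as is typical.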